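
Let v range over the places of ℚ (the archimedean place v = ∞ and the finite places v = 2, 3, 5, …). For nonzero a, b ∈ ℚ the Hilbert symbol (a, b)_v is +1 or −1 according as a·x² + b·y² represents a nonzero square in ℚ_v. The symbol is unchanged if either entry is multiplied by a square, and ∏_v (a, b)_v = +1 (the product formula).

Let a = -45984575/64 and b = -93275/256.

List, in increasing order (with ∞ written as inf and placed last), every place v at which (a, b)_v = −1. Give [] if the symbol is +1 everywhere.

Mod squares: a ≡ -1839383, b ≡ -3731. Check v ∈ {∞, 2, 5, 7, 13, 17, 29, 41}.
v=5: a=5^2·(≡3), b=5^2·(≡4) mod 5; (3|5)=-1, (4|5)=+1; (−1)^{2·2·2}·(-1)^2·(+1)^2 = +1.
v=2: v_2(a)=-6, v_2(b)=-8; units ≡ 1, 5 (mod 8); ε·ε+αω+βω = 0·0+-6·1+-8·0 ≡ 0  ⇒  (a,b)_2 = +1.
v=∞: -1839383 < 0 and -3731 < 0  ⇒  (a,b)_∞ = -1.
v=13: a=13^1·(≡1), b=13^1·(≡3) mod 13; (1|13)=+1, (3|13)=+1; (−1)^{1·1·6}·(+1)^1·(+1)^1 = +1.
v=7: a=7^1·(≡2), b=7^1·(≡6) mod 7; (2|7)=+1, (6|7)=-1; (−1)^{1·1·3}·(+1)^1·(-1)^1 = +1.
v=41: a=41^1·(≡33), b=41^1·(≡39) mod 41; (33|41)=+1, (39|41)=+1; (−1)^{1·1·20}·(+1)^1·(+1)^1 = +1.
v=17: a=17^1·(≡5), b=17^0·(≡4) mod 17; (5|17)=-1, (4|17)=+1; (−1)^{1·0·8}·(-1)^0·(+1)^1 = +1.
v=29: a=29^1·(≡22), b=29^0·(≡8) mod 29; (22|29)=+1, (8|29)=-1; (−1)^{1·0·14}·(+1)^0·(-1)^1 = -1.
Ram(-1839383, -3731) = {29, ∞}; no ℚ_29-point on the conic.

[29, inf]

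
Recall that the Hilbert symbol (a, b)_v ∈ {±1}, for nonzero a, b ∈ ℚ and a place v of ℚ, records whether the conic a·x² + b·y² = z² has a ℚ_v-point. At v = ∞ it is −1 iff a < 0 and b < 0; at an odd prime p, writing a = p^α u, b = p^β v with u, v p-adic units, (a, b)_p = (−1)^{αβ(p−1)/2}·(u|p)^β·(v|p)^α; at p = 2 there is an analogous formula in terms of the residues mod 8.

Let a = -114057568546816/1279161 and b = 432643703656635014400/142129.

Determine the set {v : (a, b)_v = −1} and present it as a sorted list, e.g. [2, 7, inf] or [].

[17, 43]

Mod squares: a ≡ -31, b ≡ 929101. Check v ∈ {∞, 2, 3, 5, 13, 17, 29, 31, 41, 43}.
v=13: a=13^-2·(≡5), b=13^-2·(≡10) mod 13; (5|13)=-1, (10|13)=+1; (−1)^{-2·-2·6}·(-1)^-2·(+1)^-2 = +1.
v=3: a=3^-2·(≡2), b=3^4·(≡1) mod 3; (2|3)=-1, (1|3)=+1; (−1)^{-2·4·1}·(-1)^4·(+1)^-2 = +1.
v=∞: -31 < 0 and 929101 > 0  ⇒  (a,b)_∞ = +1.
v=29: a=29^-2·(≡12), b=29^-2·(≡23) mod 29; (12|29)=-1, (23|29)=+1; (−1)^{-2·-2·14}·(-1)^-2·(+1)^-2 = +1.
v=17: a=17^2·(≡6), b=17^3·(≡4) mod 17; (6|17)=-1, (4|17)=+1; (−1)^{2·3·8}·(-1)^3·(+1)^2 = -1.
v=2: v_2(a)=12, v_2(b)=8; units ≡ 1, 5 (mod 8); ε·ε+αω+βω = 0·0+12·1+8·0 ≡ 0  ⇒  (a,b)_2 = +1.
v=5: a=5^0·(≡4), b=5^2·(≡4) mod 5; (4|5)=+1, (4|5)=+1; (−1)^{0·2·2}·(+1)^2·(+1)^0 = +1.
v=43: a=43^2·(≡5), b=43^3·(≡17) mod 43; (5|43)=-1, (17|43)=+1; (−1)^{2·3·21}·(-1)^3·(+1)^2 = -1.
v=31: a=31^1·(≡13), b=31^1·(≡28) mod 31; (13|31)=-1, (28|31)=+1; (−1)^{1·1·15}·(-1)^1·(+1)^1 = +1.
v=41: a=41^2·(≡4), b=41^3·(≡6) mod 41; (4|41)=+1, (6|41)=-1; (−1)^{2·3·20}·(+1)^3·(-1)^2 = +1.
Ram(-31, 929101) = {17, 43}; no ℚ_17-point on the conic.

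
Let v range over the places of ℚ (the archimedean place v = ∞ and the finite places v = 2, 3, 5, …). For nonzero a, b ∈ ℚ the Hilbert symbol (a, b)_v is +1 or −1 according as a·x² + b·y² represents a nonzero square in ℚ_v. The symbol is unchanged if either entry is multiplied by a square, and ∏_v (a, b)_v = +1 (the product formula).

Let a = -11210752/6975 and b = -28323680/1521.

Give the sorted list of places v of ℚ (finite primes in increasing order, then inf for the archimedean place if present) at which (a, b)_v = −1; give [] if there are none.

[5, 7, 11, 17, 23, inf]

Mod squares: a ≡ -84847, b ≡ -14630. Check v ∈ {∞, 2, 3, 5, 7, 11, 13, 17, 19, 23, 31}.
v=23: a=23^1·(≡14), b=23^0·(≡5) mod 23; (14|23)=-1, (5|23)=-1; (−1)^{1·0·11}·(-1)^0·(-1)^1 = -1.
v=3: a=3^-2·(≡2), b=3^-2·(≡1) mod 3; (2|3)=-1, (1|3)=+1; (−1)^{-2·-2·1}·(-1)^-2·(+1)^-2 = +1.
v=2: v_2(a)=12, v_2(b)=5; units ≡ 1, 5 (mod 8); ε·ε+αω+βω = 0·0+12·1+5·0 ≡ 0  ⇒  (a,b)_2 = +1.
v=17: a=17^1·(≡5), b=17^0·(≡11) mod 17; (5|17)=-1, (11|17)=-1; (−1)^{1·0·8}·(-1)^0·(-1)^1 = -1.
v=31: a=31^-1·(≡11), b=31^0·(≡14) mod 31; (11|31)=-1, (14|31)=+1; (−1)^{-1·0·15}·(-1)^0·(+1)^-1 = +1.
v=5: a=5^-2·(≡2), b=5^1·(≡4) mod 5; (2|5)=-1, (4|5)=+1; (−1)^{-2·1·2}·(-1)^1·(+1)^-2 = -1.
v=19: a=19^0·(≡4), b=19^1·(≡1) mod 19; (4|19)=+1, (1|19)=+1; (−1)^{0·1·9}·(+1)^1·(+1)^0 = +1.
v=11: a=11^0·(≡8), b=11^3·(≡9) mod 11; (8|11)=-1, (9|11)=+1; (−1)^{0·3·5}·(-1)^3·(+1)^0 = -1.
v=13: a=13^0·(≡12), b=13^-2·(≡2) mod 13; (12|13)=+1, (2|13)=-1; (−1)^{0·-2·6}·(+1)^-2·(-1)^0 = +1.
v=7: a=7^1·(≡5), b=7^1·(≡6) mod 7; (5|7)=-1, (6|7)=-1; (−1)^{1·1·3}·(-1)^1·(-1)^1 = -1.
v=∞: -84847 < 0 and -14630 < 0  ⇒  (a,b)_∞ = -1.
(-84847, -14630 / ℚ) ramifies at {5, 7, 11, 17, 23, ∞}: a division algebra.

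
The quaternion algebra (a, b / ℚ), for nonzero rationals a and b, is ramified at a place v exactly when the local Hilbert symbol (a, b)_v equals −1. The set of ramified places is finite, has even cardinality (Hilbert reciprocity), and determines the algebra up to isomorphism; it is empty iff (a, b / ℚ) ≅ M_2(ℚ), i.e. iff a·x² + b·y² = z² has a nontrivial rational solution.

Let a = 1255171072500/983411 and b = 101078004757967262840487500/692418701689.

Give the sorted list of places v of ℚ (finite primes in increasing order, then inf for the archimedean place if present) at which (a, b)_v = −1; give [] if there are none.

[2, 47]

Mod squares: a ≡ 1551, b ≡ 555. Check v ∈ {∞, 2, 3, 5, 11, 13, 17, 23, 37, 47}.
v=11: a=11^-1·(≡1), b=11^-4·(≡9) mod 11; (1|11)=+1, (9|11)=+1; (−1)^{-1·-4·5}·(+1)^-4·(+1)^-1 = +1.
v=17: a=17^2·(≡4), b=17^6·(≡14) mod 17; (4|17)=+1, (14|17)=-1; (−1)^{2·6·8}·(+1)^6·(-1)^2 = +1.
v=2: v_2(a)=2, v_2(b)=2; units ≡ 7, 3 (mod 8); ε·ε+αω+βω = 1·1+2·1+2·0 ≡ 1  ⇒  (a,b)_2 = -1.
v=23: a=23^-2·(≡11), b=23^-4·(≡8) mod 23; (11|23)=-1, (8|23)=+1; (−1)^{-2·-4·11}·(-1)^-4·(+1)^-2 = +1.
v=13: a=13^-2·(≡9), b=13^-2·(≡1) mod 13; (9|13)=+1, (1|13)=+1; (−1)^{-2·-2·6}·(+1)^-2·(+1)^-2 = +1.
v=47: a=47^1·(≡30), b=47^2·(≡31) mod 47; (30|47)=-1, (31|47)=-1; (−1)^{1·2·23}·(-1)^2·(-1)^1 = -1.
v=5: a=5^4·(≡1), b=5^5·(≡4) mod 5; (1|5)=+1, (4|5)=+1; (−1)^{4·5·2}·(+1)^5·(+1)^4 = +1.
v=37: a=37^2·(≡33), b=37^5·(≡17) mod 37; (33|37)=+1, (17|37)=-1; (−1)^{2·5·18}·(+1)^5·(-1)^2 = +1.
v=3: a=3^3·(≡1), b=3^7·(≡2) mod 3; (1|3)=+1, (2|3)=-1; (−1)^{3·7·1}·(+1)^7·(-1)^3 = +1.
v=∞: 1551 > 0 and 555 > 0  ⇒  (a,b)_∞ = +1.
(1551, 555 / ℚ) ramifies at {2, 47}: a division algebra.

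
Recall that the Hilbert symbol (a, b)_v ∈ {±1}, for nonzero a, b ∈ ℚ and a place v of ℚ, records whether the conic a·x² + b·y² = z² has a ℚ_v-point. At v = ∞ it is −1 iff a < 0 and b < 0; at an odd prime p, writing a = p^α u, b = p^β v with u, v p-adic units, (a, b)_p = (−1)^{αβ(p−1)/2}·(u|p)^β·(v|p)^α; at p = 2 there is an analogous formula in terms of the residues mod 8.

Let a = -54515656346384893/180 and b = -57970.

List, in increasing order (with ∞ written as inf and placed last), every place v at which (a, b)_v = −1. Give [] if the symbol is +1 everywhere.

(a, b) ≡ (-28985, -57970) mod (ℚ^×)²; places V = {2, 3, 5, 11, 17, 23, 31, ∞}.
(a,b)_31: α=3, u≡11; β=1, v≡21 (mod 31); (11|31)=-1, (21|31)=-1; sign (−1)^1·-1^1·-1^3 = -1.
(a,b)_11: α=3, u≡3; β=1, v≡10 (mod 11); (3|11)=+1, (10|11)=-1; sign (−1)^1·+1^1·-1^3 = +1.
(a,b)_∞: sgn(-28985)=−, sgn(-57970)=−, so -1.
(a,b)_17: α=3, u≡3; β=1, v≡7 (mod 17); (3|17)=-1, (7|17)=-1; sign (−1)^0·-1^1·-1^3 = +1.
(a,b)_2: α=-2, β=1; u≡7, v≡7 (mod 8); ε(u)ε(v)=1·1, αω(v)=-2·0, βω(u)=1·0; sum ≡ 1  ⇒  -1.
(a,b)_5: α=-1, u≡2; β=1, v≡1 (mod 5); (2|5)=-1, (1|5)=+1; sign (−1)^0·-1^1·+1^-1 = -1.
(a,b)_3: α=-2, u≡1; β=0, v≡2 (mod 3); (1|3)=+1, (2|3)=-1; sign (−1)^0·+1^0·-1^-2 = +1.
(a,b)_23: α=4, u≡6; β=0, v≡13 (mod 23); (6|23)=+1, (13|23)=+1; sign (−1)^0·+1^0·+1^4 = +1.
(-28985, -57970 / ℚ) ramifies at {2, 5, 31, ∞}: a division algebra.

[2, 5, 31, inf]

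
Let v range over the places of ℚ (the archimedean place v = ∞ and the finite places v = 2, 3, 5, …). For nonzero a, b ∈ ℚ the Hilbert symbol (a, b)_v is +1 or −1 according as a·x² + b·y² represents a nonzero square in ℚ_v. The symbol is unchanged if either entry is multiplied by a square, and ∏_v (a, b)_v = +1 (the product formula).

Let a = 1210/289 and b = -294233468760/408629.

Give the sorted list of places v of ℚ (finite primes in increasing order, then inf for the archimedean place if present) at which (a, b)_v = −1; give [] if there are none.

[2, 7, 11, 17]

Mod squares: a ≡ 10, b ≡ -510510. Check v ∈ {∞, 2, 3, 5, 7, 11, 13, 17, 19, 43}.
v=17: a=17^-2·(≡3), b=17^-1·(≡9) mod 17; (3|17)=-1, (9|17)=+1; (−1)^{-2·-1·8}·(-1)^-1·(+1)^-2 = -1.
v=19: a=19^0·(≡8), b=19^2·(≡7) mod 19; (8|19)=-1, (7|19)=+1; (−1)^{0·2·9}·(-1)^2·(+1)^0 = +1.
v=11: a=11^2·(≡7), b=11^3·(≡2) mod 11; (7|11)=-1, (2|11)=-1; (−1)^{2·3·5}·(-1)^3·(-1)^2 = -1.
v=7: a=7^0·(≡3), b=7^1·(≡6) mod 7; (3|7)=-1, (6|7)=-1; (−1)^{0·1·3}·(-1)^1·(-1)^0 = -1.
v=∞: 10 > 0 and -510510 < 0  ⇒  (a,b)_∞ = +1.
v=13: a=13^0·(≡9), b=13^-1·(≡10) mod 13; (9|13)=+1, (10|13)=+1; (−1)^{0·-1·6}·(+1)^-1·(+1)^0 = +1.
v=43: a=43^0·(≡21), b=43^-2·(≡26) mod 43; (21|43)=+1, (26|43)=-1; (−1)^{0·-2·21}·(+1)^-2·(-1)^0 = +1.
v=3: a=3^0·(≡1), b=3^7·(≡2) mod 3; (1|3)=+1, (2|3)=-1; (−1)^{0·7·1}·(+1)^7·(-1)^0 = +1.
v=5: a=5^1·(≡3), b=5^1·(≡2) mod 5; (3|5)=-1, (2|5)=-1; (−1)^{1·1·2}·(-1)^1·(-1)^1 = +1.
v=2: v_2(a)=1, v_2(b)=3; units ≡ 5, 1 (mod 8); ε·ε+αω+βω = 0·0+1·0+3·1 ≡ 1  ⇒  (a,b)_2 = -1.
Ram(10, -510510) = {2, 7, 11, 17}; no ℚ_2-point on the conic.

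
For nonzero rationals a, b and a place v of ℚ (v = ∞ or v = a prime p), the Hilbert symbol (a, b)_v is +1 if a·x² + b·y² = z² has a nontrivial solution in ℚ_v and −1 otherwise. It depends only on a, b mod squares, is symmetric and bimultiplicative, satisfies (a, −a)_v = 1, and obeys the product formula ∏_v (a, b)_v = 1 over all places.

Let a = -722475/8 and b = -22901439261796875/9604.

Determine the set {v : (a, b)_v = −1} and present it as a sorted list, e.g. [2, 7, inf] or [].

[2, 5, 19, inf]

(a, b) ≡ (-38, -195) mod (ℚ^×)²; places V = {2, 3, 5, 7, 13, 19, ∞}.
(a,b)_2: α=-3, β=-2; u≡5, v≡5 (mod 8); ε(u)ε(v)=0·0, αω(v)=-3·1, βω(u)=-2·1; sum ≡ 1  ⇒  -1.
(a,b)_7: α=0, u≡2; β=-4, v≡1 (mod 7); (2|7)=+1, (1|7)=+1; sign (−1)^0·+1^-4·+1^0 = +1.
(a,b)_19: α=1, u≡4; β=2, v≡3 (mod 19); (4|19)=+1, (3|19)=-1; sign (−1)^0·+1^2·-1^1 = -1.
(a,b)_13: α=2, u≡10; β=5, v≡2 (mod 13); (10|13)=+1, (2|13)=-1; sign (−1)^0·+1^5·-1^2 = +1.
(a,b)_5: α=2, u≡2; β=7, v≡1 (mod 5); (2|5)=-1, (1|5)=+1; sign (−1)^0·-1^7·+1^2 = -1.
(a,b)_∞: sgn(-38)=−, sgn(-195)=−, so -1.
(a,b)_3: α=2, u≡1; β=7, v≡1 (mod 3); (1|3)=+1, (1|3)=+1; sign (−1)^0·+1^7·+1^2 = +1.
|Ram(-38, -195)| = 4, even; anisotropic at {2, 5, 19, ∞}.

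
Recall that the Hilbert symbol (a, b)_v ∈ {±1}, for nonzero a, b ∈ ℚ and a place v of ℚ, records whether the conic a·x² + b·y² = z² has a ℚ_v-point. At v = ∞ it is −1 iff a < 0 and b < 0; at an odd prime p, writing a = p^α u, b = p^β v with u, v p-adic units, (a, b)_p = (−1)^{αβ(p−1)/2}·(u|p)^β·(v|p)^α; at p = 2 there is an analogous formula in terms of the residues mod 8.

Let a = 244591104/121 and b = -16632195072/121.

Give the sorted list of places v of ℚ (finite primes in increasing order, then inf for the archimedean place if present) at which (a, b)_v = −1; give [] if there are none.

[3, 29]

Mod squares: a ≡ 3306, b ≡ -56202. Check v ∈ {∞, 2, 3, 11, 17, 19, 29}.
v=17: a=17^2·(≡4), b=17^3·(≡1) mod 17; (4|17)=+1, (1|17)=+1; (−1)^{2·3·8}·(+1)^3·(+1)^2 = +1.
v=2: v_2(a)=9, v_2(b)=11; units ≡ 5, 3 (mod 8); ε·ε+αω+βω = 0·1+9·1+11·1 ≡ 0  ⇒  (a,b)_2 = +1.
v=11: a=11^-2·(≡10), b=11^-2·(≡2) mod 11; (10|11)=-1, (2|11)=-1; (−1)^{-2·-2·5}·(-1)^-2·(-1)^-2 = +1.
v=∞: 3306 > 0 and -56202 < 0  ⇒  (a,b)_∞ = +1.
v=3: a=3^1·(≡1), b=3^1·(≡1) mod 3; (1|3)=+1, (1|3)=+1; (−1)^{1·1·1}·(+1)^1·(+1)^1 = -1.
v=19: a=19^1·(≡10), b=19^1·(≡4) mod 19; (10|19)=-1, (4|19)=+1; (−1)^{1·1·9}·(-1)^1·(+1)^1 = +1.
v=29: a=29^1·(≡27), b=29^1·(≡20) mod 29; (27|29)=-1, (20|29)=+1; (−1)^{1·1·14}·(-1)^1·(+1)^1 = -1.
(3306, -56202 / ℚ) ramifies at {3, 29}: a division algebra.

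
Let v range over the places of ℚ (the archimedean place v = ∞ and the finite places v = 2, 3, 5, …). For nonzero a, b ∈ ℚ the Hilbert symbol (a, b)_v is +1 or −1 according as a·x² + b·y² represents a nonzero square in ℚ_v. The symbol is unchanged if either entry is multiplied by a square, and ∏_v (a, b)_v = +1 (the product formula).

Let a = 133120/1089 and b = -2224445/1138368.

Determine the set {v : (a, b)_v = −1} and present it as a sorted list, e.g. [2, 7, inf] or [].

Mod squares: a ≡ 130, b ≡ -15. Check v ∈ {∞, 2, 3, 5, 7, 11, 13, 23, 29}.
v=5: a=5^1·(≡1), b=5^1·(≡2) mod 5; (1|5)=+1, (2|5)=-1; (−1)^{1·1·2}·(+1)^1·(-1)^1 = -1.
v=3: a=3^-2·(≡1), b=3^-1·(≡1) mod 3; (1|3)=+1, (1|3)=+1; (−1)^{-2·-1·1}·(+1)^-1·(+1)^-2 = +1.
v=29: a=29^0·(≡26), b=29^2·(≡26) mod 29; (26|29)=-1, (26|29)=-1; (−1)^{0·2·14}·(-1)^2·(-1)^0 = +1.
v=23: a=23^0·(≡11), b=23^2·(≡16) mod 23; (11|23)=-1, (16|23)=+1; (−1)^{0·2·11}·(-1)^2·(+1)^0 = +1.
v=11: a=11^-2·(≡1), b=11^-2·(≡10) mod 11; (1|11)=+1, (10|11)=-1; (−1)^{-2·-2·5}·(+1)^-2·(-1)^-2 = +1.
v=∞: 130 > 0 and -15 < 0  ⇒  (a,b)_∞ = +1.
v=7: a=7^0·(≡2), b=7^-2·(≡6) mod 7; (2|7)=+1, (6|7)=-1; (−1)^{0·-2·3}·(+1)^-2·(-1)^0 = +1.
v=2: v_2(a)=11, v_2(b)=-6; units ≡ 1, 1 (mod 8); ε·ε+αω+βω = 0·0+11·0+-6·0 ≡ 0  ⇒  (a,b)_2 = +1.
v=13: a=13^1·(≡10), b=13^0·(≡5) mod 13; (10|13)=+1, (5|13)=-1; (−1)^{1·0·6}·(+1)^0·(-1)^1 = -1.
|Ram(130, -15)| = 2, even; anisotropic at {5, 13}.

[5, 13]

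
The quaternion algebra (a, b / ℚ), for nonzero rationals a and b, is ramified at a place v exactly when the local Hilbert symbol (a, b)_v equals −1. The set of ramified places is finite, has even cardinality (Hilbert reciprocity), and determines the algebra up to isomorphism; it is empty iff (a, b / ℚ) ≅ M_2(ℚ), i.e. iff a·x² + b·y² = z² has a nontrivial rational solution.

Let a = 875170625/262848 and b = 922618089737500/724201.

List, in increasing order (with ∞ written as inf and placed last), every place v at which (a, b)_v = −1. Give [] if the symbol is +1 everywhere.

Mod squares: a ≡ 51, b ≡ 4495. Check v ∈ {∞, 2, 3, 5, 7, 13, 17, 23, 29, 31, 37, 41}.
v=5: a=5^4·(≡1), b=5^5·(≡1) mod 5; (1|5)=+1, (1|5)=+1; (−1)^{4·5·2}·(+1)^5·(+1)^4 = +1.
v=31: a=31^0·(≡16), b=31^1·(≡23) mod 31; (16|31)=+1, (23|31)=-1; (−1)^{0·1·15}·(+1)^1·(-1)^0 = +1.
v=∞: 51 > 0 and 4495 > 0  ⇒  (a,b)_∞ = +1.
v=37: a=37^-2·(≡6), b=37^-2·(≡15) mod 37; (6|37)=-1, (15|37)=-1; (−1)^{-2·-2·18}·(-1)^-2·(-1)^-2 = +1.
v=2: v_2(a)=-6, v_2(b)=2; units ≡ 3, 7 (mod 8); ε·ε+αω+βω = 1·1+-6·0+2·1 ≡ 1  ⇒  (a,b)_2 = -1.
v=7: a=7^2·(≡4), b=7^0·(≡1) mod 7; (4|7)=+1, (1|7)=+1; (−1)^{2·0·3}·(+1)^0·(+1)^2 = +1.
v=29: a=29^0·(≡13), b=29^1·(≡26) mod 29; (13|29)=+1, (26|29)=-1; (−1)^{0·1·14}·(+1)^1·(-1)^0 = +1.
v=41: a=41^2·(≡25), b=41^2·(≡22) mod 41; (25|41)=+1, (22|41)=-1; (−1)^{2·2·20}·(+1)^2·(-1)^2 = +1.
v=3: a=3^-1·(≡2), b=3^0·(≡1) mod 3; (2|3)=-1, (1|3)=+1; (−1)^{-1·0·1}·(-1)^0·(+1)^-1 = +1.
v=23: a=23^0·(≡10), b=23^-2·(≡21) mod 23; (10|23)=-1, (21|23)=-1; (−1)^{0·-2·11}·(-1)^-2·(-1)^0 = +1.
v=17: a=17^1·(≡14), b=17^2·(≡14) mod 17; (14|17)=-1, (14|17)=-1; (−1)^{1·2·8}·(-1)^2·(-1)^1 = -1.
v=13: a=13^0·(≡4), b=13^2·(≡9) mod 13; (4|13)=+1, (9|13)=+1; (−1)^{0·2·6}·(+1)^2·(+1)^0 = +1.
Ram(51, 4495) = {2, 17}; no ℚ_2-point on the conic.

[2, 17]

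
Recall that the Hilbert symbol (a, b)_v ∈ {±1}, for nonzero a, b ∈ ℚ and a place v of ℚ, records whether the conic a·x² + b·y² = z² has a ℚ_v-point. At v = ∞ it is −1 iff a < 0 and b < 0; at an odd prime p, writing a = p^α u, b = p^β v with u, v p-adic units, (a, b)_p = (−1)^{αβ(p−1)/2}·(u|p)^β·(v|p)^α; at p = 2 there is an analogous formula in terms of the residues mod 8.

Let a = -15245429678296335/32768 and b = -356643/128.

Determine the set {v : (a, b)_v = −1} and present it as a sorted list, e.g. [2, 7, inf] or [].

[2, 17, 37, inf]

(a, b) ≡ (-44030, -8806) mod (ℚ^×)²; places V = {2, 3, 5, 7, 17, 37, ∞}.
(a,b)_2: α=-15, β=-7; u≡1, v≡5 (mod 8); ε(u)ε(v)=0·0, αω(v)=-15·1, βω(u)=-7·0; sum ≡ 1  ⇒  -1.
(a,b)_37: α=3, u≡8; β=1, v≡25 (mod 37); (8|37)=-1, (25|37)=+1; sign (−1)^0·-1^1·+1^3 = -1.
(a,b)_3: α=6, u≡1; β=4, v≡2 (mod 3); (1|3)=+1, (2|3)=-1; sign (−1)^0·+1^4·-1^6 = +1.
(a,b)_5: α=1, u≡1; β=0, v≡4 (mod 5); (1|5)=+1, (4|5)=+1; sign (−1)^0·+1^0·+1^1 = +1.
(a,b)_∞: sgn(-44030)=−, sgn(-8806)=−, so -1.
(a,b)_7: α=5, u≡5; β=1, v≡2 (mod 7); (5|7)=-1, (2|7)=+1; sign (−1)^1·-1^1·+1^5 = +1.
(a,b)_17: α=3, u≡7; β=1, v≡15 (mod 17); (7|17)=-1, (15|17)=+1; sign (−1)^0·-1^1·+1^3 = -1.
(-44030, -8806 / ℚ) ramifies at {2, 17, 37, ∞}: a division algebra.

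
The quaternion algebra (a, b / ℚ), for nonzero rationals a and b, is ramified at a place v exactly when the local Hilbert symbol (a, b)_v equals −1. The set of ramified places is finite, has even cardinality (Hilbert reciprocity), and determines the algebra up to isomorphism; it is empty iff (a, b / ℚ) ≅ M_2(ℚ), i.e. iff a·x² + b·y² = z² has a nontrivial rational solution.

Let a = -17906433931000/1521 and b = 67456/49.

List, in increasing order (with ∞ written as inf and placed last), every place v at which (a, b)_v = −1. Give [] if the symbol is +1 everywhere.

[29, 41]

Mod squares: a ≡ -368590, b ≡ 1054. Check v ∈ {∞, 2, 3, 5, 7, 13, 17, 29, 31, 41}.
v=∞: -368590 < 0 and 1054 > 0  ⇒  (a,b)_∞ = +1.
v=41: a=41^3·(≡24), b=41^0·(≡27) mod 41; (24|41)=-1, (27|41)=-1; (−1)^{3·0·20}·(-1)^0·(-1)^3 = -1.
v=3: a=3^-2·(≡2), b=3^0·(≡1) mod 3; (2|3)=-1, (1|3)=+1; (−1)^{-2·0·1}·(-1)^0·(+1)^-2 = +1.
v=13: a=13^-2·(≡1), b=13^0·(≡9) mod 13; (1|13)=+1, (9|13)=+1; (−1)^{-2·0·6}·(+1)^0·(+1)^-2 = +1.
v=2: v_2(a)=3, v_2(b)=7; units ≡ 1, 7 (mod 8); ε·ε+αω+βω = 0·1+3·0+7·0 ≡ 0  ⇒  (a,b)_2 = +1.
v=31: a=31^1·(≡20), b=31^1·(≡21) mod 31; (20|31)=+1, (21|31)=-1; (−1)^{1·1·15}·(+1)^1·(-1)^1 = +1.
v=7: a=7^0·(≡4), b=7^-2·(≡4) mod 7; (4|7)=+1, (4|7)=+1; (−1)^{0·-2·3}·(+1)^-2·(+1)^0 = +1.
v=29: a=29^1·(≡21), b=29^0·(≡3) mod 29; (21|29)=-1, (3|29)=-1; (−1)^{1·0·14}·(-1)^0·(-1)^1 = -1.
v=17: a=17^2·(≡2), b=17^1·(≡5) mod 17; (2|17)=+1, (5|17)=-1; (−1)^{2·1·8}·(+1)^1·(-1)^2 = +1.
v=5: a=5^3·(≡2), b=5^0·(≡4) mod 5; (2|5)=-1, (4|5)=+1; (−1)^{3·0·2}·(-1)^0·(+1)^3 = +1.
|Ram(-368590, 1054)| = 2, even; anisotropic at {29, 41}.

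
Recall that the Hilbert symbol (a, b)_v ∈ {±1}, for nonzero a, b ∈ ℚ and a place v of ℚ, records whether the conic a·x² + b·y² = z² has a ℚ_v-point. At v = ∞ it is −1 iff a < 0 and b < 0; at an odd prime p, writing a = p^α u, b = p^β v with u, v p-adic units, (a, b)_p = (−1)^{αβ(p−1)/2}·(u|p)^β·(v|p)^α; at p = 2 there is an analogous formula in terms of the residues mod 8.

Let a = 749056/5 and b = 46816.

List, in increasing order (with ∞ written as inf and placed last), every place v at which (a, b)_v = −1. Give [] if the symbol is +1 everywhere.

[11, 19]

Mod squares: a ≡ 14630, b ≡ 2926. Check v ∈ {∞, 2, 5, 7, 11, 19}.
v=5: a=5^-1·(≡1), b=5^0·(≡1) mod 5; (1|5)=+1, (1|5)=+1; (−1)^{-1·0·2}·(+1)^0·(+1)^-1 = +1.
v=7: a=7^1·(≡4), b=7^1·(≡3) mod 7; (4|7)=+1, (3|7)=-1; (−1)^{1·1·3}·(+1)^1·(-1)^1 = +1.
v=∞: 14630 > 0 and 2926 > 0  ⇒  (a,b)_∞ = +1.
v=11: a=11^1·(≡10), b=11^1·(≡10) mod 11; (10|11)=-1, (10|11)=-1; (−1)^{1·1·5}·(-1)^1·(-1)^1 = -1.
v=2: v_2(a)=9, v_2(b)=5; units ≡ 3, 7 (mod 8); ε·ε+αω+βω = 1·1+9·0+5·1 ≡ 0  ⇒  (a,b)_2 = +1.
v=19: a=19^1·(≡15), b=19^1·(≡13) mod 19; (15|19)=-1, (13|19)=-1; (−1)^{1·1·9}·(-1)^1·(-1)^1 = -1.
|Ram(14630, 2926)| = 2, even; anisotropic at {11, 19}.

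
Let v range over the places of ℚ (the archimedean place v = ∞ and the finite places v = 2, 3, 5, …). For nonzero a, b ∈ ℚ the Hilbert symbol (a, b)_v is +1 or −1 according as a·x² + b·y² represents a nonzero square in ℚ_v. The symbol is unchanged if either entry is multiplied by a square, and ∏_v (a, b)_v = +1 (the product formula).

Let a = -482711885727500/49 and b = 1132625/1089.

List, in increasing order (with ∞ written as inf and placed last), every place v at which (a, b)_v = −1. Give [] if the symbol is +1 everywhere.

Mod squares: a ≡ -9442259, b ≡ 45305. Check v ∈ {∞, 2, 3, 5, 7, 11, 13, 17, 19, 23, 31, 41}.
v=7: a=7^-2·(≡5), b=7^0·(≡1) mod 7; (5|7)=-1, (1|7)=+1; (−1)^{-2·0·3}·(-1)^0·(+1)^-2 = +1.
v=41: a=41^1·(≡18), b=41^1·(≡21) mod 41; (18|41)=+1, (21|41)=+1; (−1)^{1·1·20}·(+1)^1·(+1)^1 = +1.
v=23: a=23^1·(≡5), b=23^0·(≡16) mod 23; (5|23)=-1, (16|23)=+1; (−1)^{1·0·11}·(-1)^0·(+1)^1 = +1.
v=13: a=13^2·(≡8), b=13^1·(≡9) mod 13; (8|13)=-1, (9|13)=+1; (−1)^{2·1·6}·(-1)^1·(+1)^2 = -1.
v=17: a=17^1·(≡14), b=17^1·(≡2) mod 17; (14|17)=-1, (2|17)=+1; (−1)^{1·1·8}·(-1)^1·(+1)^1 = -1.
v=5: a=5^4·(≡4), b=5^3·(≡4) mod 5; (4|5)=+1, (4|5)=+1; (−1)^{4·3·2}·(+1)^3·(+1)^4 = +1.
v=11: a=11^2·(≡4), b=11^-2·(≡6) mod 11; (4|11)=+1, (6|11)=-1; (−1)^{2·-2·5}·(+1)^-2·(-1)^2 = +1.
v=∞: -9442259 < 0 and 45305 > 0  ⇒  (a,b)_∞ = +1.
v=3: a=3^0·(≡1), b=3^-2·(≡2) mod 3; (1|3)=+1, (2|3)=-1; (−1)^{0·-2·1}·(+1)^-2·(-1)^0 = +1.
v=19: a=19^1·(≡15), b=19^0·(≡9) mod 19; (15|19)=-1, (9|19)=+1; (−1)^{1·0·9}·(-1)^0·(+1)^1 = +1.
v=2: v_2(a)=2, v_2(b)=0; units ≡ 5, 1 (mod 8); ε·ε+αω+βω = 0·0+2·0+0·1 ≡ 0  ⇒  (a,b)_2 = +1.
v=31: a=31^1·(≡23), b=31^0·(≡10) mod 31; (23|31)=-1, (10|31)=+1; (−1)^{1·0·15}·(-1)^0·(+1)^1 = +1.
(-9442259, 45305 / ℚ) ramifies at {13, 17}: a division algebra.

[13, 17]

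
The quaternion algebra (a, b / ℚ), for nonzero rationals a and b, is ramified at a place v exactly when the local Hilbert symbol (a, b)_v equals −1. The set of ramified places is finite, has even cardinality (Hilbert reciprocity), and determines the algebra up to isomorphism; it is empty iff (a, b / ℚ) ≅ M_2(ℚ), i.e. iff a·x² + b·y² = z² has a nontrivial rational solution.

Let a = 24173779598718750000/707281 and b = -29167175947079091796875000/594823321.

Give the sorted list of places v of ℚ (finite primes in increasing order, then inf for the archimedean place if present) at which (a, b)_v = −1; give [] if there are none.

[2, 3, 5, 19]

(a, b) ≡ (124355, -881790) mod (ℚ^×)²; places V = {2, 3, 5, 7, 11, 13, 17, 19, 29, ∞}.
(a,b)_17: α=1, u≡3; β=1, v≡10 (mod 17); (3|17)=-1, (10|17)=-1; sign (−1)^0·-1^1·-1^1 = +1.
(a,b)_19: α=1, u≡5; β=1, v≡4 (mod 19); (5|19)=+1, (4|19)=+1; sign (−1)^1·+1^1·+1^1 = -1.
(a,b)_5: α=9, u≡4; β=13, v≡3 (mod 5); (4|5)=+1, (3|5)=-1; sign (−1)^0·+1^13·-1^9 = -1.
(a,b)_∞: sgn(124355)=+, sgn(-881790)=−, so +1.
(a,b)_29: α=-4, u≡19; β=-6, v≡1 (mod 29); (19|29)=-1, (1|29)=+1; sign (−1)^0·-1^-6·+1^-4 = +1.
(a,b)_13: α=4, u≡9; β=5, v≡1 (mod 13); (9|13)=+1, (1|13)=+1; sign (−1)^0·+1^5·+1^4 = +1.
(a,b)_3: α=2, u≡2; β=5, v≡1 (mod 3); (2|3)=-1, (1|3)=+1; sign (−1)^0·-1^5·+1^2 = -1.
(a,b)_11: α=3, u≡2; β=4, v≡4 (mod 11); (2|11)=-1, (4|11)=+1; sign (−1)^0·-1^4·+1^3 = +1.
(a,b)_2: α=4, β=3; u≡3, v≡1 (mod 8); ε(u)ε(v)=1·0, αω(v)=4·0, βω(u)=3·1; sum ≡ 1  ⇒  -1.
(a,b)_7: α=1, u≡3; β=1, v≡2 (mod 7); (3|7)=-1, (2|7)=+1; sign (−1)^1·-1^1·+1^1 = +1.
|Ram(124355, -881790)| = 4, even; anisotropic at {2, 3, 5, 19}.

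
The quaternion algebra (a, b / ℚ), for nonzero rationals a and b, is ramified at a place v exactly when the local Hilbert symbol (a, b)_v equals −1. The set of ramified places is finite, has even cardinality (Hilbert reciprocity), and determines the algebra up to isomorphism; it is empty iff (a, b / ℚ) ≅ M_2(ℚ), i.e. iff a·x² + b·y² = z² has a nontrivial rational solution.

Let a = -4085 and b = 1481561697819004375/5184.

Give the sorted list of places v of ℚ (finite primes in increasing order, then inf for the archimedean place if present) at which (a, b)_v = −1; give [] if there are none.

(a, b) ≡ (-4085, 200767) mod (ℚ^×)²; places V = {2, 3, 5, 7, 19, 23, 29, 43, ∞}.
(a,b)_3: α=0, u≡1; β=-4, v≡1 (mod 3); (1|3)=+1, (1|3)=+1; sign (−1)^0·+1^-4·+1^0 = +1.
(a,b)_23: α=0, u≡9; β=1, v≡18 (mod 23); (9|23)=+1, (18|23)=+1; sign (−1)^0·+1^1·+1^0 = +1.
(a,b)_2: α=0, β=-6; u≡3, v≡7 (mod 8); ε(u)ε(v)=1·1, αω(v)=0·0, βω(u)=-6·1; sum ≡ 1  ⇒  -1.
(a,b)_7: α=0, u≡3; β=3, v≡2 (mod 7); (3|7)=-1, (2|7)=+1; sign (−1)^0·-1^3·+1^0 = -1.
(a,b)_∞: sgn(-4085)=−, sgn(200767)=+, so +1.
(a,b)_5: α=1, u≡3; β=4, v≡3 (mod 5); (3|5)=-1, (3|5)=-1; sign (−1)^0·-1^4·-1^1 = -1.
(a,b)_29: α=0, u≡4; β=1, v≡11 (mod 29); (4|29)=+1, (11|29)=-1; sign (−1)^0·+1^1·-1^0 = +1.
(a,b)_43: α=1, u≡34; β=3, v≡38 (mod 43); (34|43)=-1, (38|43)=+1; sign (−1)^1·-1^3·+1^1 = +1.
(a,b)_19: α=1, u≡13; β=4, v≡2 (mod 19); (13|19)=-1, (2|19)=-1; sign (−1)^0·-1^4·-1^1 = -1.
|Ram(-4085, 200767)| = 4, even; anisotropic at {2, 5, 7, 19}.

[2, 5, 7, 19]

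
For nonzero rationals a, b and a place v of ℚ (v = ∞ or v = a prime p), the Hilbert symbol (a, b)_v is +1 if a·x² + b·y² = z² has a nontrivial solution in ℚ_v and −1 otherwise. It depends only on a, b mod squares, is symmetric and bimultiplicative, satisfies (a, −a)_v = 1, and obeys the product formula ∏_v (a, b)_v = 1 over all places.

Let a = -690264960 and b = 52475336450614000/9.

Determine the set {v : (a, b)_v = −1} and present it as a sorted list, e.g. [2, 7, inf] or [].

[7, 29]

Mod squares: a ≡ -220110, b ≡ 1015. Check v ∈ {∞, 2, 3, 5, 7, 11, 23, 29}.
v=29: a=29^1·(≡3), b=29^3·(≡28) mod 29; (3|29)=-1, (28|29)=+1; (−1)^{1·3·14}·(-1)^3·(+1)^1 = -1.
v=3: a=3^1·(≡1), b=3^-2·(≡1) mod 3; (1|3)=+1, (1|3)=+1; (−1)^{1·-2·1}·(+1)^-2·(+1)^1 = +1.
v=∞: -220110 < 0 and 1015 > 0  ⇒  (a,b)_∞ = +1.
v=11: a=11^1·(≡10), b=11^2·(≡9) mod 11; (10|11)=-1, (9|11)=+1; (−1)^{1·2·5}·(-1)^2·(+1)^1 = +1.
v=23: a=23^1·(≡7), b=23^2·(≡13) mod 23; (7|23)=-1, (13|23)=+1; (−1)^{1·2·11}·(-1)^2·(+1)^1 = +1.
v=5: a=5^1·(≡3), b=5^3·(≡3) mod 5; (3|5)=-1, (3|5)=-1; (−1)^{1·3·2}·(-1)^3·(-1)^1 = +1.
v=2: v_2(a)=7, v_2(b)=4; units ≡ 1, 7 (mod 8); ε·ε+αω+βω = 0·1+7·0+4·0 ≡ 0  ⇒  (a,b)_2 = +1.
v=7: a=7^2·(≡5), b=7^5·(≡6) mod 7; (5|7)=-1, (6|7)=-1; (−1)^{2·5·3}·(-1)^5·(-1)^2 = -1.
Ram(-220110, 1015) = {7, 29}; no ℚ_7-point on the conic.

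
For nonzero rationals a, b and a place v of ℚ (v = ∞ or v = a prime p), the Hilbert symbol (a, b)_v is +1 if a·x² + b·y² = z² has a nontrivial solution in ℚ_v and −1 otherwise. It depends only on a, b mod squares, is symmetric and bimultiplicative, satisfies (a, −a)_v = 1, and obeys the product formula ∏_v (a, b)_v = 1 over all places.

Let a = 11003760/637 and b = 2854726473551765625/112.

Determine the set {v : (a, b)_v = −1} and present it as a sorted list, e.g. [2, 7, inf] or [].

[2, 17, 29, 37]

Mod squares: a ≡ 993395, b ≡ 7511. Check v ∈ {∞, 2, 3, 5, 7, 13, 17, 29, 31, 37}.
v=7: a=7^-2·(≡2), b=7^-1·(≡4) mod 7; (2|7)=+1, (4|7)=+1; (−1)^{-2·-1·3}·(+1)^-1·(+1)^-2 = +1.
v=5: a=5^1·(≡1), b=5^6·(≡4) mod 5; (1|5)=+1, (4|5)=+1; (−1)^{1·6·2}·(+1)^6·(+1)^1 = +1.
v=13: a=13^-1·(≡4), b=13^0·(≡9) mod 13; (4|13)=+1, (9|13)=+1; (−1)^{-1·0·6}·(+1)^0·(+1)^-1 = +1.
v=37: a=37^0·(≡32), b=37^1·(≡24) mod 37; (32|37)=-1, (24|37)=-1; (−1)^{0·1·18}·(-1)^1·(-1)^0 = -1.
v=17: a=17^1·(≡7), b=17^2·(≡7) mod 17; (7|17)=-1, (7|17)=-1; (−1)^{1·2·8}·(-1)^2·(-1)^1 = -1.
v=2: v_2(a)=4, v_2(b)=-4; units ≡ 3, 7 (mod 8); ε·ε+αω+βω = 1·1+4·0+-4·1 ≡ 1  ⇒  (a,b)_2 = -1.
v=3: a=3^2·(≡2), b=3^6·(≡2) mod 3; (2|3)=-1, (2|3)=-1; (−1)^{2·6·1}·(-1)^6·(-1)^2 = +1.
v=∞: 993395 > 0 and 7511 > 0  ⇒  (a,b)_∞ = +1.
v=29: a=29^1·(≡25), b=29^3·(≡11) mod 29; (25|29)=+1, (11|29)=-1; (−1)^{1·3·14}·(+1)^3·(-1)^1 = -1.
v=31: a=31^1·(≡17), b=31^2·(≡20) mod 31; (17|31)=-1, (20|31)=+1; (−1)^{1·2·15}·(-1)^2·(+1)^1 = +1.
(993395, 7511 / ℚ) ramifies at {2, 17, 29, 37}: a division algebra.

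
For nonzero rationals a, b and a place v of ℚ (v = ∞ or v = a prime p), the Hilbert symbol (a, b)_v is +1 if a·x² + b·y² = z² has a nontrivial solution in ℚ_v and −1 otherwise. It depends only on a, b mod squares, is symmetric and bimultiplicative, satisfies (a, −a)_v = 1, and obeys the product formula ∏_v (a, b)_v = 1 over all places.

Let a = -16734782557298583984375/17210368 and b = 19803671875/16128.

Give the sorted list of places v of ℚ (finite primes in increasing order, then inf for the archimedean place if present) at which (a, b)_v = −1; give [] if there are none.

[5, 13, 17, 31]

(a, b) ≡ (-239785, 8872045) mod (ℚ^×)²; places V = {2, 3, 5, 7, 13, 17, 31, 37, ∞}.
(a,b)_2: α=-10, β=-8; u≡7, v≡5 (mod 8); ε(u)ε(v)=1·0, αω(v)=-10·1, βω(u)=-8·0; sum ≡ 0  ⇒  +1.
(a,b)_13: α=3, u≡2; β=1, v≡12 (mod 13); (2|13)=-1, (12|13)=+1; sign (−1)^0·-1^1·+1^3 = -1.
(a,b)_31: α=3, u≡22; β=1, v≡15 (mod 31); (22|31)=-1, (15|31)=-1; sign (−1)^1·-1^1·-1^3 = -1.
(a,b)_37: α=2, u≡30; β=1, v≡10 (mod 37); (30|37)=+1, (10|37)=+1; sign (−1)^0·+1^1·+1^2 = +1.
(a,b)_∞: sgn(-239785)=−, sgn(8872045)=+, so +1.
(a,b)_3: α=2, u≡2; β=-2, v≡1 (mod 3); (2|3)=-1, (1|3)=+1; sign (−1)^0·-1^-2·+1^2 = +1.
(a,b)_5: α=13, u≡2; β=7, v≡4 (mod 5); (2|5)=-1, (4|5)=+1; sign (−1)^0·-1^7·+1^13 = -1.
(a,b)_17: α=1, u≡3; β=1, v≡13 (mod 17); (3|17)=-1, (13|17)=+1; sign (−1)^0·-1^1·+1^1 = -1.
(a,b)_7: α=-5, u≡3; β=-1, v≡1 (mod 7); (3|7)=-1, (1|7)=+1; sign (−1)^1·-1^-1·+1^-5 = +1.
(-239785, 8872045 / ℚ) ramifies at {5, 13, 17, 31}: a division algebra.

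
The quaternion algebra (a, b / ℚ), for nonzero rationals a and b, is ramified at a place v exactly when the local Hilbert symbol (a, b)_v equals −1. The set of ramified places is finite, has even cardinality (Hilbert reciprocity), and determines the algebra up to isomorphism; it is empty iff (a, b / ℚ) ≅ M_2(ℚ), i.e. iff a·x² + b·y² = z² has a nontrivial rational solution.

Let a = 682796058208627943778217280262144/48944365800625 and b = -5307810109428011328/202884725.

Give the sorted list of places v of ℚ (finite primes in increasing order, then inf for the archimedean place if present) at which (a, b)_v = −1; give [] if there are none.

Mod squares: a ≡ 341, b ≡ -1297257. Check v ∈ {∞, 2, 3, 5, 11, 13, 23, 29, 31, 37}.
v=13: a=13^2·(≡10), b=13^1·(≡3) mod 13; (10|13)=+1, (3|13)=+1; (−1)^{2·1·6}·(+1)^1·(+1)^2 = +1.
v=11: a=11^13·(≡1), b=11^8·(≡2) mod 11; (1|11)=+1, (2|11)=-1; (−1)^{13·8·5}·(+1)^8·(-1)^13 = -1.
v=∞: 341 > 0 and -1297257 < 0  ⇒  (a,b)_∞ = +1.
v=3: a=3^6·(≡2), b=3^3·(≡1) mod 3; (2|3)=-1, (1|3)=+1; (−1)^{6·3·1}·(-1)^3·(+1)^6 = -1.
v=29: a=29^0·(≡22), b=29^-1·(≡10) mod 29; (22|29)=+1, (10|29)=-1; (−1)^{0·-1·14}·(+1)^-1·(-1)^0 = +1.
v=5: a=5^-4·(≡4), b=5^-2·(≡3) mod 5; (4|5)=+1, (3|5)=-1; (−1)^{-4·-2·2}·(+1)^-2·(-1)^-4 = +1.
v=23: a=23^-8·(≡10), b=23^-4·(≡1) mod 23; (10|23)=-1, (1|23)=+1; (−1)^{-8·-4·11}·(-1)^-4·(+1)^-8 = +1.
v=37: a=37^2·(≡18), b=37^1·(≡2) mod 37; (18|37)=-1, (2|37)=-1; (−1)^{2·1·18}·(-1)^1·(-1)^2 = -1.
v=2: v_2(a)=12, v_2(b)=6; units ≡ 5, 7 (mod 8); ε·ε+αω+βω = 0·1+12·0+6·1 ≡ 0  ⇒  (a,b)_2 = +1.
v=31: a=31^5·(≡29), b=31^3·(≡30) mod 31; (29|31)=-1, (30|31)=-1; (−1)^{5·3·15}·(-1)^3·(-1)^5 = -1.
(341, -1297257 / ℚ) ramifies at {3, 11, 31, 37}: a division algebra.

[3, 11, 31, 37]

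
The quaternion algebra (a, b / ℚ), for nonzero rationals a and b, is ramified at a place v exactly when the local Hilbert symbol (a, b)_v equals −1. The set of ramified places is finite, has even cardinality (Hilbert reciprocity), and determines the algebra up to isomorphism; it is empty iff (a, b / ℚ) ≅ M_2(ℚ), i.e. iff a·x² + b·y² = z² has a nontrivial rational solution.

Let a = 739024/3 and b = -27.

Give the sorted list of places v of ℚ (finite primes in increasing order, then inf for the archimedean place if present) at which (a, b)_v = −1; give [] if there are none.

[11, 17]

Mod squares: a ≡ 138567, b ≡ -3. Check v ∈ {∞, 2, 3, 11, 13, 17, 19}.
v=19: a=19^1·(≡1), b=19^0·(≡11) mod 19; (1|19)=+1, (11|19)=+1; (−1)^{1·0·9}·(+1)^0·(+1)^1 = +1.
v=2: v_2(a)=4, v_2(b)=0; units ≡ 7, 5 (mod 8); ε·ε+αω+βω = 1·0+4·1+0·0 ≡ 0  ⇒  (a,b)_2 = +1.
v=3: a=3^-1·(≡1), b=3^3·(≡2) mod 3; (1|3)=+1, (2|3)=-1; (−1)^{-1·3·1}·(+1)^3·(-1)^-1 = +1.
v=∞: 138567 > 0 and -3 < 0  ⇒  (a,b)_∞ = +1.
v=13: a=13^1·(≡4), b=13^0·(≡12) mod 13; (4|13)=+1, (12|13)=+1; (−1)^{1·0·6}·(+1)^0·(+1)^1 = +1.
v=17: a=17^1·(≡1), b=17^0·(≡7) mod 17; (1|17)=+1, (7|17)=-1; (−1)^{1·0·8}·(+1)^0·(-1)^1 = -1.
v=11: a=11^1·(≡6), b=11^0·(≡6) mod 11; (6|11)=-1, (6|11)=-1; (−1)^{1·0·5}·(-1)^0·(-1)^1 = -1.
|Ram(138567, -3)| = 2, even; anisotropic at {11, 17}.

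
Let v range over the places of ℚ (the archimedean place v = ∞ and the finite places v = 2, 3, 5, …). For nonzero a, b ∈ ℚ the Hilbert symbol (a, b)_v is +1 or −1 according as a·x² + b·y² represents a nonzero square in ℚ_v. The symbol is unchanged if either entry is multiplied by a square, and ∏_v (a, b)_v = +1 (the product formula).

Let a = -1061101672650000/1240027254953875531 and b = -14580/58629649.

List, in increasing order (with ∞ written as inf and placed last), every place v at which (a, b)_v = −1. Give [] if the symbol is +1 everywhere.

(a, b) ≡ (-46835, -5) mod (ℚ^×)²; places V = {2, 3, 5, 11, 13, 17, 19, 29, 31, ∞}.
(a,b)_31: α=-4, u≡15; β=-2, v≡21 (mod 31); (15|31)=-1, (21|31)=-1; sign (−1)^0·-1^-2·-1^-4 = +1.
(a,b)_5: α=5, u≡2; β=1, v≡1 (mod 5); (2|5)=-1, (1|5)=+1; sign (−1)^0·-1^1·+1^5 = -1.
(a,b)_29: α=1, u≡24; β=0, v≡7 (mod 29); (24|29)=+1, (7|29)=+1; sign (−1)^0·+1^0·+1^1 = +1.
(a,b)_19: α=-1, u≡17; β=-2, v≡15 (mod 19); (17|19)=+1, (15|19)=-1; sign (−1)^0·+1^-2·-1^-1 = -1.
(a,b)_2: α=4, β=2; u≡5, v≡3 (mod 8); ε(u)ε(v)=0·1, αω(v)=4·1, βω(u)=2·1; sum ≡ 0  ⇒  +1.
(a,b)_13: α=-6, u≡9; β=-2, v≡2 (mod 13); (9|13)=+1, (2|13)=-1; sign (−1)^0·+1^-2·-1^-6 = +1.
(a,b)_17: α=1, u≡1; β=0, v≡14 (mod 17); (1|17)=+1, (14|17)=-1; sign (−1)^0·+1^0·-1^1 = -1.
(a,b)_3: α=16, u≡1; β=6, v≡1 (mod 3); (1|3)=+1, (1|3)=+1; sign (−1)^0·+1^6·+1^16 = +1.
(a,b)_11: α=-4, u≡1; β=0, v≡6 (mod 11); (1|11)=+1, (6|11)=-1; sign (−1)^0·+1^0·-1^-4 = +1.
(a,b)_∞: sgn(-46835)=−, sgn(-5)=−, so -1.
(-46835, -5 / ℚ) ramifies at {5, 17, 19, ∞}: a division algebra.

[5, 17, 19, inf]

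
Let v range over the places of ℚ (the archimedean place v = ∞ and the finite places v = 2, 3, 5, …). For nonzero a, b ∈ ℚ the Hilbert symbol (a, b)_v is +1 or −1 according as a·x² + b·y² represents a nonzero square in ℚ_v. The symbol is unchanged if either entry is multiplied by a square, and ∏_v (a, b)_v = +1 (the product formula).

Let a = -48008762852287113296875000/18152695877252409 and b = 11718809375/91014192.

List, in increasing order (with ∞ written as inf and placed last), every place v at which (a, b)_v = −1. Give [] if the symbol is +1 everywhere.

Mod squares: a ≡ -510510, b ≡ 1365. Check v ∈ {∞, 2, 3, 5, 7, 11, 13, 17, 29}.
v=11: a=11^-1·(≡10), b=11^0·(≡4) mod 11; (10|11)=-1, (4|11)=+1; (−1)^{-1·0·5}·(-1)^0·(+1)^-1 = +1.
v=∞: -510510 < 0 and 1365 > 0  ⇒  (a,b)_∞ = +1.
v=3: a=3^-19·(≡2), b=3^-9·(≡2) mod 3; (2|3)=-1, (2|3)=-1; (−1)^{-19·-9·1}·(-1)^-9·(-1)^-19 = -1.
v=7: a=7^11·(≡5), b=7^3·(≡6) mod 7; (5|7)=-1, (6|7)=-1; (−1)^{11·3·3}·(-1)^3·(-1)^11 = -1.
v=5: a=5^9·(≡3), b=5^5·(≡2) mod 5; (3|5)=-1, (2|5)=-1; (−1)^{9·5·2}·(-1)^5·(-1)^9 = +1.
v=13: a=13^3·(≡4), b=13^1·(≡12) mod 13; (4|13)=+1, (12|13)=+1; (−1)^{3·1·6}·(+1)^1·(+1)^3 = +1.
v=2: v_2(a)=3, v_2(b)=-4; units ≡ 1, 5 (mod 8); ε·ε+αω+βω = 0·0+3·1+-4·0 ≡ 1  ⇒  (a,b)_2 = -1.
v=17: a=17^-5·(≡2), b=17^-2·(≡11) mod 17; (2|17)=+1, (11|17)=-1; (−1)^{-5·-2·8}·(+1)^-2·(-1)^-5 = -1.
v=29: a=29^4·(≡24), b=29^2·(≡21) mod 29; (24|29)=+1, (21|29)=-1; (−1)^{4·2·14}·(+1)^2·(-1)^4 = +1.
|Ram(-510510, 1365)| = 4, even; anisotropic at {2, 3, 7, 17}.

[2, 3, 7, 17]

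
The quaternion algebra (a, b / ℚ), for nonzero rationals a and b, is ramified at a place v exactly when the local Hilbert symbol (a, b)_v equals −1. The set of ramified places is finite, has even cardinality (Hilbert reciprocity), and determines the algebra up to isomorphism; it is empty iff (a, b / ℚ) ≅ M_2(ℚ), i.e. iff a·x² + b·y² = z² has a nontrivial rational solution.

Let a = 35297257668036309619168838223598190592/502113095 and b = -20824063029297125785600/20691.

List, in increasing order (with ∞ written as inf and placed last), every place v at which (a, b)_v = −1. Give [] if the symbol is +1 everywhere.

(a, b) ≡ (33915, -27094) mod (ℚ^×)²; places V = {2, 3, 5, 7, 11, 17, 19, 23, 31, ∞}.
(a,b)_23: α=4, u≡3; β=1, v≡12 (mod 23); (3|23)=+1, (12|23)=+1; sign (−1)^0·+1^1·+1^4 = +1.
(a,b)_17: α=3, u≡5; β=2, v≡16 (mod 17); (5|17)=-1, (16|17)=+1; sign (−1)^0·-1^2·+1^3 = +1.
(a,b)_∞: sgn(33915)=+, sgn(-27094)=−, so +1.
(a,b)_7: α=11, u≡4; β=6, v≡3 (mod 7); (4|7)=+1, (3|7)=-1; sign (−1)^0·+1^6·-1^11 = -1.
(a,b)_3: α=1, u≡1; β=-2, v≡2 (mod 3); (1|3)=+1, (2|3)=-1; sign (−1)^0·+1^-2·-1^1 = -1.
(a,b)_11: α=-4, u≡8; β=-2, v≡10 (mod 11); (8|11)=-1, (10|11)=-1; sign (−1)^0·-1^-2·-1^-4 = +1.
(a,b)_31: α=2, u≡9; β=1, v≡9 (mod 31); (9|31)=+1, (9|31)=+1; sign (−1)^0·+1^1·+1^2 = +1.
(a,b)_2: α=52, β=35; u≡3, v≡5 (mod 8); ε(u)ε(v)=1·0, αω(v)=52·1, βω(u)=35·1; sum ≡ 1  ⇒  -1.
(a,b)_19: α=-3, u≡18; β=-1, v≡18 (mod 19); (18|19)=-1, (18|19)=-1; sign (−1)^1·-1^-1·-1^-3 = -1.
(a,b)_5: α=-1, u≡3; β=2, v≡1 (mod 5); (3|5)=-1, (1|5)=+1; sign (−1)^0·-1^2·+1^-1 = +1.
(33915, -27094 / ℚ) ramifies at {2, 3, 7, 19}: a division algebra.

[2, 3, 7, 19]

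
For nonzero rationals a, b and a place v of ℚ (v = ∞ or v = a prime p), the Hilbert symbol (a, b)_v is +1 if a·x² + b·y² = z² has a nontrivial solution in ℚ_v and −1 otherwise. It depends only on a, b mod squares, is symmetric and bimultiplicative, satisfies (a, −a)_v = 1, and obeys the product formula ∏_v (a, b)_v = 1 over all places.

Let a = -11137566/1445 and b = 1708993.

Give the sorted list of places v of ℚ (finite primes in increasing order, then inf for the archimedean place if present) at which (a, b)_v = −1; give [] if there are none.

Mod squares: a ≡ -870, b ≡ 1708993. Check v ∈ {∞, 2, 3, 5, 11, 13, 17, 19, 23, 29, 37}.
v=17: a=17^-2·(≡7), b=17^1·(≡8) mod 17; (7|17)=-1, (8|17)=+1; (−1)^{-2·1·8}·(-1)^1·(+1)^-2 = -1.
v=13: a=13^0·(≡1), b=13^1·(≡5) mod 13; (1|13)=+1, (5|13)=-1; (−1)^{0·1·6}·(+1)^1·(-1)^0 = +1.
v=23: a=23^2·(≡8), b=23^0·(≡1) mod 23; (8|23)=+1, (1|23)=+1; (−1)^{2·0·11}·(+1)^0·(+1)^2 = +1.
v=37: a=37^0·(≡13), b=37^1·(≡13) mod 37; (13|37)=-1, (13|37)=-1; (−1)^{0·1·18}·(-1)^1·(-1)^0 = -1.
v=29: a=29^1·(≡13), b=29^0·(≡23) mod 29; (13|29)=+1, (23|29)=+1; (−1)^{1·0·14}·(+1)^0·(+1)^1 = +1.
v=2: v_2(a)=1, v_2(b)=0; units ≡ 5, 1 (mod 8); ε·ε+αω+βω = 0·0+1·0+0·1 ≡ 0  ⇒  (a,b)_2 = +1.
v=19: a=19^0·(≡6), b=19^1·(≡1) mod 19; (6|19)=+1, (1|19)=+1; (−1)^{0·1·9}·(+1)^1·(+1)^0 = +1.
v=∞: -870 < 0 and 1708993 > 0  ⇒  (a,b)_∞ = +1.
v=11: a=11^2·(≡6), b=11^1·(≡10) mod 11; (6|11)=-1, (10|11)=-1; (−1)^{2·1·5}·(-1)^1·(-1)^2 = -1.
v=5: a=5^-1·(≡1), b=5^0·(≡3) mod 5; (1|5)=+1, (3|5)=-1; (−1)^{-1·0·2}·(+1)^0·(-1)^-1 = -1.
v=3: a=3^1·(≡1), b=3^0·(≡1) mod 3; (1|3)=+1, (1|3)=+1; (−1)^{1·0·1}·(+1)^0·(+1)^1 = +1.
|Ram(-870, 1708993)| = 4, even; anisotropic at {5, 11, 17, 37}.

[5, 11, 17, 37]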